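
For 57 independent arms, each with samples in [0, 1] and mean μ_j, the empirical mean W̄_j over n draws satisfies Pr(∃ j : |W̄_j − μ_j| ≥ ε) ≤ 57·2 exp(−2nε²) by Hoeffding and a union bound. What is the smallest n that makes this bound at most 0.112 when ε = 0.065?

820

Need 2·57·exp(−2nε²) ≤ 0.112, i.e. exp(−2nε²) ≤ 0.112/114.
So 2nε² ≥ ln(114/0.112) = 6.925455.
Hence n ≥ 6.925455/(2·0.065²) = 819.580.
The smallest integer n is 820.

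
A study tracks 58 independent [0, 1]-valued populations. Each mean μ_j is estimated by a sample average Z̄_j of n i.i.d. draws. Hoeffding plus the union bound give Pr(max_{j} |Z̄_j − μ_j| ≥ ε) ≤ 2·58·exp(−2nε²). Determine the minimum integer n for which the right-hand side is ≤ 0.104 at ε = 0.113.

275

Need 2·58·exp(−2nε²) ≤ 0.104, i.e. exp(−2nε²) ≤ 0.104/116.
So 2nε² ≥ ln(116/0.104) = 7.016955.
Hence n ≥ 7.016955/(2·0.113²) = 274.765.
The smallest integer n is 275.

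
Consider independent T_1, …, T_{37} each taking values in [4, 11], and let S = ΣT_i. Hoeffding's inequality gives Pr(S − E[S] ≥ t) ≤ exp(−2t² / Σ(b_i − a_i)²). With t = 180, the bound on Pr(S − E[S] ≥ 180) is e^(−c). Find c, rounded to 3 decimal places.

35.742

Σ(b_i − a_i)² = 37·(7)² = 1813.
c = 2t²/1813 = 2·180²/1813 = 35.7419.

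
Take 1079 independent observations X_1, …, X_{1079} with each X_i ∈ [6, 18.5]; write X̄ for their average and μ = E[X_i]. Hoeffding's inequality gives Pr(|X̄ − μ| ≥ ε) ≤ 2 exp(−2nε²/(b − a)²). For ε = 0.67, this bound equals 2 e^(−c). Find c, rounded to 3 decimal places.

6.200

c = 2nε²/(b − a)² = 2·1079·0.67² / 12.5² = 6.1998.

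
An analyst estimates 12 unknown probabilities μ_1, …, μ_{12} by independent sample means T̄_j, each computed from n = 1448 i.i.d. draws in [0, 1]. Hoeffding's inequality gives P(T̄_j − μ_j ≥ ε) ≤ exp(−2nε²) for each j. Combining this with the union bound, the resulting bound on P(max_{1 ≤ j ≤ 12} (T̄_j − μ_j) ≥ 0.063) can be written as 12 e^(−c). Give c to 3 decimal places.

Union bound over the 12 events: P(max_{1 ≤ j ≤ 12} (T̄_j − μ_j) ≥ 0.063) ≤ 12·exp(−2nε²) = 12 exp(−2·1448·0.063²).
So c = 2·1448·0.063² = 11.4942.

11.494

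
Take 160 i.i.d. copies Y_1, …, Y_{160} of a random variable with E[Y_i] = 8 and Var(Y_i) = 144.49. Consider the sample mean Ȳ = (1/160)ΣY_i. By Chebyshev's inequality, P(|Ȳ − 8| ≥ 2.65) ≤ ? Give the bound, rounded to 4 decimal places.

0.1286

Var(Ȳ) = Var(Y_i)/n = 144.49/160 = 0.90306.
Chebyshev: P(|Ȳ − 8| ≥ 2.65) ≤ Var(Ȳ)/(2.65)² = 144.49/(160·2.65²) = 0.1286.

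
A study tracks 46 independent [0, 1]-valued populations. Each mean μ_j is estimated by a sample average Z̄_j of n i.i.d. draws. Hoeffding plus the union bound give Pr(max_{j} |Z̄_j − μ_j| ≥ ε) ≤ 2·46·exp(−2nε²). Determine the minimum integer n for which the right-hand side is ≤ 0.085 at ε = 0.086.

473

Need 2·46·exp(−2nε²) ≤ 0.085, i.e. exp(−2nε²) ≤ 0.085/92.
So 2nε² ≥ ln(92/0.085) = 6.986893.
Hence n ≥ 6.986893/(2·0.086²) = 472.343.
The smallest integer n is 473.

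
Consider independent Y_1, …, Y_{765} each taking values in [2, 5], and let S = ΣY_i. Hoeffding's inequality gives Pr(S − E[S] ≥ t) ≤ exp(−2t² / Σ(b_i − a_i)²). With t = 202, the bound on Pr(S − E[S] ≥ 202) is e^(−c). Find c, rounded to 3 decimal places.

Σ(b_i − a_i)² = 765·(3)² = 6885.
c = 2t²/6885 = 2·202²/6885 = 11.8530.

11.853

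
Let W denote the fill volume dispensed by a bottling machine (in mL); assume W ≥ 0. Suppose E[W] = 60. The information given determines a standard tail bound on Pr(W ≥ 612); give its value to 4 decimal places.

0.0980

Only the mean of a non-negative variable is known, so Markov's inequality is the applicable tail bound.
Markov's inequality: for a non-negative random variable, Pr(W ≥ a) ≤ E[W]/a.
Here E[W] = 60 and a = 612, so the bound is 60/612 = 0.0980.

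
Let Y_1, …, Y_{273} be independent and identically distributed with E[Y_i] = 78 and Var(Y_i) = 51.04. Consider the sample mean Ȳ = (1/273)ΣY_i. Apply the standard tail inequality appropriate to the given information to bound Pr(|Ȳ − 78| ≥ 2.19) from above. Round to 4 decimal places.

With mean and variance of each term known, Chebyshev's inequality bounds the deviation of the sum (or sample mean).
Var(Ȳ) = Var(Y_i)/n = 51.04/273 = 0.18696.
Chebyshev: Pr(|Ȳ − 78| ≥ 2.19) ≤ Var(Ȳ)/(2.19)² = 51.04/(273·2.19²) = 0.0390.

0.0390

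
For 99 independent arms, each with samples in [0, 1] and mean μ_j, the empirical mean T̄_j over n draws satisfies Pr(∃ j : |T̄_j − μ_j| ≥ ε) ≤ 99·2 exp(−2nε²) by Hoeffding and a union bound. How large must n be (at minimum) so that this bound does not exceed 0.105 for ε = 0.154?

Need 2·99·exp(−2nε²) ≤ 0.105, i.e. exp(−2nε²) ≤ 0.105/198.
So 2nε² ≥ ln(198/0.105) = 7.542062.
Hence n ≥ 7.542062/(2·0.154²) = 159.008.
The smallest integer n is 160.

160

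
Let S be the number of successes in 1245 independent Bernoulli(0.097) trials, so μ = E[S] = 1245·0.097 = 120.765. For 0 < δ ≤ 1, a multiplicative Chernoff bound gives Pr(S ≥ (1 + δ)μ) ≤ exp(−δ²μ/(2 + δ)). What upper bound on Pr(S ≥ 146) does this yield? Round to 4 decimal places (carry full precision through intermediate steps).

Write 146 = (1 + δ)μ, so δ = 146/120.765 − 1 = 0.2089595…
Then the exponent is δ²μ/(2 + δ) = (146 − μ)² / (μ·(2 + δ)) = 2.387139.
Bound = exp(−2.387139) = 0.09189.

0.0919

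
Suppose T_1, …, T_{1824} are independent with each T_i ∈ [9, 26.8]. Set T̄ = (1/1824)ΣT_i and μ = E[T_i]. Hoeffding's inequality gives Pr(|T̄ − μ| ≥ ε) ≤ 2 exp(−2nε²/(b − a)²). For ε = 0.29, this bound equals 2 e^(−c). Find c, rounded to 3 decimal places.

0.968

c = 2nε²/(b − a)² = 2·1824·0.29² / 17.8² = 0.9683.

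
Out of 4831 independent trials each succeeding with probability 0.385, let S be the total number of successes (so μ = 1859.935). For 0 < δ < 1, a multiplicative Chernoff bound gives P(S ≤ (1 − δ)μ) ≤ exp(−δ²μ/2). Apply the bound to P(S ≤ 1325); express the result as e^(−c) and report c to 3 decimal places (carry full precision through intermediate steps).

76.926

Write 1325 = (1 − δ)μ, so δ = 1 − 1325/1859.935 = 0.2876095…
Then the exponent is δ²μ/2 = (μ − 1325)²/(2μ) = 76.926197.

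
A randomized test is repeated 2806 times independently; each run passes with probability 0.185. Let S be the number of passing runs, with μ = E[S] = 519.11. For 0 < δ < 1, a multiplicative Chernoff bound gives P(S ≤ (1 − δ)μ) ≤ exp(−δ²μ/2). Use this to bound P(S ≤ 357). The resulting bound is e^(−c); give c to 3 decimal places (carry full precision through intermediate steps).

Write 357 = (1 − δ)μ, so δ = 1 − 357/519.11 = 0.3122845…
Then the exponent is δ²μ/2 = (μ − 357)²/(2μ) = 25.312219.

25.312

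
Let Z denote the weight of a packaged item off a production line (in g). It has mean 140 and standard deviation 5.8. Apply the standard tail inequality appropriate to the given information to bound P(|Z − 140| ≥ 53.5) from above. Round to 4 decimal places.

0.0118

Mean and variance are known, so Chebyshev's inequality applies.
Chebyshev: P(|Z − μ| ≥ t) ≤ Var(Z)/t².
Var(Z) = σ² = 5.8² = 33.64.
Bound = 33.64 / 2862.25 = 0.0118.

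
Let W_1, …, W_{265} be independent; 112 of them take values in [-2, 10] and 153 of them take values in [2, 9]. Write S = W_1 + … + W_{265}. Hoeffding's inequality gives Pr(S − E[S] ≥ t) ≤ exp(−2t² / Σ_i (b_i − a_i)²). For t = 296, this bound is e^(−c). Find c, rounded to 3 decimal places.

7.417

Σ(b_i − a_i)² = 112·12² + 153·7² = 23625.
c = 2t² / 23625 = 2·296² / 23625 = 7.4172.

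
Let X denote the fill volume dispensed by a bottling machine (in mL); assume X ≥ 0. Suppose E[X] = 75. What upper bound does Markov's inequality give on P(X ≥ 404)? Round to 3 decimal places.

Markov's inequality: for a non-negative random variable, P(X ≥ a) ≤ E[X]/a.
Here E[X] = 75 and a = 404, so the bound is 75/404 = 0.1856.

0.186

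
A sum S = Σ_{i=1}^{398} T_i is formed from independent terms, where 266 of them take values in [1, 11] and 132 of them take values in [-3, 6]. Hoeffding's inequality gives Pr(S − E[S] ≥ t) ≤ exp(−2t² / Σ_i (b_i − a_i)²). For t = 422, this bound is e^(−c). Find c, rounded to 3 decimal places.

9.551

Σ(b_i − a_i)² = 266·10² + 132·9² = 37292.
c = 2t² / 37292 = 2·422² / 37292 = 9.5508.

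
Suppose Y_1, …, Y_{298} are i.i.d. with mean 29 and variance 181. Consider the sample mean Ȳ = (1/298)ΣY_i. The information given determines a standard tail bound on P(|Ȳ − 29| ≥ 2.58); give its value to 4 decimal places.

With mean and variance of each term known, Chebyshev's inequality bounds the deviation of the sum (or sample mean).
Var(Ȳ) = Var(Y_i)/n = 181/298 = 0.60738.
Chebyshev: P(|Ȳ − 29| ≥ 2.58) ≤ Var(Ȳ)/(2.58)² = 181/(298·2.58²) = 0.0912.

0.0912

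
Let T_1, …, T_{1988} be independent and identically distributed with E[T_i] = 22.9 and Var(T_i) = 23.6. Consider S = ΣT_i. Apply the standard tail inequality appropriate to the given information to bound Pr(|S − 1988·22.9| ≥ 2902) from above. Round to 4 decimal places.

With mean and variance of each term known, Chebyshev's inequality bounds the deviation of the sum (or sample mean).
Var(S) = n·Var(T_i) = 1988·23.6 = 46916.8.
Chebyshev: Pr(|S − 1988·22.9| ≥ 2902) ≤ Var(S)/2902² = 46916.8/8421604 = 0.0056.

0.0056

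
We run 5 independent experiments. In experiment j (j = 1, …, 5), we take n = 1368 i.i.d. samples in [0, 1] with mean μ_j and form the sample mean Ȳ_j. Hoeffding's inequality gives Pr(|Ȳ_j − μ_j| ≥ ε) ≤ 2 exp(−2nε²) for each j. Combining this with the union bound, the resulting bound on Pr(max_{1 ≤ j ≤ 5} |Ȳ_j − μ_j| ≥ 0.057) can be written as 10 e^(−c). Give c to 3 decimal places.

Union bound over the 5 events: Pr(max_{1 ≤ j ≤ 5} |Ȳ_j − μ_j| ≥ 0.057) ≤ 5·2·exp(−2nε²) = 10 exp(−2·1368·0.057²).
So c = 2·1368·0.057² = 8.8893.

8.889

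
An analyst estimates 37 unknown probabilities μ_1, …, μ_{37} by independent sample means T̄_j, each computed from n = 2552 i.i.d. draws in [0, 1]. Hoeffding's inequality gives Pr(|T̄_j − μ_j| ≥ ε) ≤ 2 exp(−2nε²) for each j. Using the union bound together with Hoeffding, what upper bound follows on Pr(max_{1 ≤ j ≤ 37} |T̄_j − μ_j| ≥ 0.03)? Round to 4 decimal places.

Per-experiment Hoeffding bound: 2·exp(−2·2552·0.03²) = 2·exp(−4.59360) = 0.020233.
Union bound over 37 events: 37·0.020233 = 0.74861.

0.7486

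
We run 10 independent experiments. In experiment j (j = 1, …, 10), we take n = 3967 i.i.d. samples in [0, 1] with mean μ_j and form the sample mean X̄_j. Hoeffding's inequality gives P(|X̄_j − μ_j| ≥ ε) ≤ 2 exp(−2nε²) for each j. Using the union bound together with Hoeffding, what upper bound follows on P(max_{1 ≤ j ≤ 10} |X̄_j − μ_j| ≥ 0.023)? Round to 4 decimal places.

Per-experiment Hoeffding bound: 2·exp(−2·3967·0.023²) = 2·exp(−4.19709) = 0.030079.
Union bound over 10 events: 10·0.030079 = 0.30079.

0.3008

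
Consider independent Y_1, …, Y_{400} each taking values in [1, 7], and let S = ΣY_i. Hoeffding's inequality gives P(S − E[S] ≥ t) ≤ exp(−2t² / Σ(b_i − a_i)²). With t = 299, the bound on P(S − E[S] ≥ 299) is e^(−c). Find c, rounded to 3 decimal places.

12.417

Σ(b_i − a_i)² = 400·(6)² = 14400.
c = 2t²/14400 = 2·299²/14400 = 12.4168.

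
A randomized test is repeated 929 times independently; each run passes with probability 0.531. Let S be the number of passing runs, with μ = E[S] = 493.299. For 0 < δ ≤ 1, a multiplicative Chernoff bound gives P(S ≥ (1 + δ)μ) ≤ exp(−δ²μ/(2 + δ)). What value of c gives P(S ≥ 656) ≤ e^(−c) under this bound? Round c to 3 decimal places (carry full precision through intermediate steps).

23.033

Write 656 = (1 + δ)μ, so δ = 656/493.299 − 1 = 0.3298223…
Then the exponent is δ²μ/(2 + δ) = (656 − μ)² / (μ·(2 + δ)) = 23.032836.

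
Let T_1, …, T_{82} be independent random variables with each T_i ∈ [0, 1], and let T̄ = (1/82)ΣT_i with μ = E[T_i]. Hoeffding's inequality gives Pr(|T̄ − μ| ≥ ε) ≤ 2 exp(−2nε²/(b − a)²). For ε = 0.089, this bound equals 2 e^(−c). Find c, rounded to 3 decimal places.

1.299

c = 2nε²/(b − a)² = 2·82·0.089² / 1² = 1.2990.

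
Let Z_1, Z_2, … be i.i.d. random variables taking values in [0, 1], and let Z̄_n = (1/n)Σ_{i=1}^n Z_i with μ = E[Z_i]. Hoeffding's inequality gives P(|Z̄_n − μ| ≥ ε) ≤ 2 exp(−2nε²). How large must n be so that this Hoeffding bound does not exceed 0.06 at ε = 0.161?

68

Require 2·exp(−2nε²) ≤ 0.06, i.e. 2nε² ≥ ln(2/0.06) = 3.506558.
So n ≥ 3.506558 / (2·0.161²) = 67.639.
The smallest integer n is 68.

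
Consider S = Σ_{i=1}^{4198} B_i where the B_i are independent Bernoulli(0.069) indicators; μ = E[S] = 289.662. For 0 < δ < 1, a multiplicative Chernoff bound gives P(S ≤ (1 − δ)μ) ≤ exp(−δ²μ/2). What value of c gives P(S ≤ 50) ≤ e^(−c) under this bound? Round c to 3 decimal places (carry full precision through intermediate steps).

99.146

Write 50 = (1 − δ)μ, so δ = 1 − 50/289.662 = 0.827385…
Then the exponent is δ²μ/2 = (μ − 50)²/(2μ) = 99.146374.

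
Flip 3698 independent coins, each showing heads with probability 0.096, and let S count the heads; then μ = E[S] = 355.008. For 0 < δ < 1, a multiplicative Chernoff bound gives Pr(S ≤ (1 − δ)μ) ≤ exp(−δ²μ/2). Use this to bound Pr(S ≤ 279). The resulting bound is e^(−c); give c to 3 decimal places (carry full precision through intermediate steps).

Write 279 = (1 − δ)μ, so δ = 1 − 279/355.008 = 0.2141022…
Then the exponent is δ²μ/2 = (μ − 279)²/(2μ) = 8.136741.

8.137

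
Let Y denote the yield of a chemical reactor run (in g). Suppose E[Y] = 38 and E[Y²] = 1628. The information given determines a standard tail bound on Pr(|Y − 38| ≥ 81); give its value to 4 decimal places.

The first two moments determine the variance, so Chebyshev's inequality is the sharpest standard bound available.
Var(Y) = E[Y²] − (E[Y])² = 1628 − 1444 = 184.
Chebyshev's inequality: Pr(|Y − μ| ≥ t) ≤ Var(Y)/t² = 184/6561 = 0.0280.

0.0280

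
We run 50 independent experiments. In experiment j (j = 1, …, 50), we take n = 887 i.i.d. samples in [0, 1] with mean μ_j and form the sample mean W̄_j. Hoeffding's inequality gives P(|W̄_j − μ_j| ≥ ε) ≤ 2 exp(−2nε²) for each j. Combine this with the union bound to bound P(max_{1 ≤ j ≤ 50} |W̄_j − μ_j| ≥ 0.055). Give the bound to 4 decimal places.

Per-experiment Hoeffding bound: 2·exp(−2·887·0.055²) = 2·exp(−5.36635) = 0.0093423.
Union bound over 50 events: 50·0.0093423 = 0.46711.

0.4671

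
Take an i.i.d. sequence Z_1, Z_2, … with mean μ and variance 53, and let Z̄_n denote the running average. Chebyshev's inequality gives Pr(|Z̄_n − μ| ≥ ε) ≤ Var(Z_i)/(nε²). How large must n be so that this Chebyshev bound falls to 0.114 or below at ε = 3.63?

Require 53/(n·3.63²) ≤ 0.114, i.e. n ≥ 53/(0.114·3.63²) = 35.282.
The smallest integer n is 36.

36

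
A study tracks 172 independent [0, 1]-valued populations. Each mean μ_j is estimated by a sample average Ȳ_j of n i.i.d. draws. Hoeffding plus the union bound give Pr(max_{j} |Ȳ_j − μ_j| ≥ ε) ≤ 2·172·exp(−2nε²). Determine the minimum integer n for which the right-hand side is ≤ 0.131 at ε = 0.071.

Need 2·172·exp(−2nε²) ≤ 0.131, i.e. exp(−2nε²) ≤ 0.131/344.
So 2nε² ≥ ln(344/0.131) = 7.873200.
Hence n ≥ 7.873200/(2·0.071²) = 780.916.
The smallest integer n is 781.

781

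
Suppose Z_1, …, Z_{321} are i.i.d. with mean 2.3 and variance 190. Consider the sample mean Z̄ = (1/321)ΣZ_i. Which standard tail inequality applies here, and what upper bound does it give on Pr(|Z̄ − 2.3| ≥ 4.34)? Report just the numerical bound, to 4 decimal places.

0.0314

With mean and variance of each term known, Chebyshev's inequality bounds the deviation of the sum (or sample mean).
Var(Z̄) = Var(Z_i)/n = 190/321 = 0.5919.
Chebyshev: Pr(|Z̄ − 2.3| ≥ 4.34) ≤ Var(Z̄)/(4.34)² = 190/(321·4.34²) = 0.0314.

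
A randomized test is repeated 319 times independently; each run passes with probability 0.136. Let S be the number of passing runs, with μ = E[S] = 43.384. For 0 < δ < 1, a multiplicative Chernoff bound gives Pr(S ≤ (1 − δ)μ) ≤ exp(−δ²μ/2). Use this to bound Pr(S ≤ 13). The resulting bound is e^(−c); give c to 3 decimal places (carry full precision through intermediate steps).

10.640

Write 13 = (1 − δ)μ, so δ = 1 − 13/43.384 = 0.7003504…
Then the exponent is δ²μ/2 = (μ − 13)²/(2μ) = 10.639723.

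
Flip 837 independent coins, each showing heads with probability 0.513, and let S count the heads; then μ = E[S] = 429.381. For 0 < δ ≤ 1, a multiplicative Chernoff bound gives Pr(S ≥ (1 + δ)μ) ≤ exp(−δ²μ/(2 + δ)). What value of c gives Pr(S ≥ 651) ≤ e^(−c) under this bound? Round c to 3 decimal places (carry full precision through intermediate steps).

Write 651 = (1 + δ)μ, so δ = 651/429.381 − 1 = 0.516136…
Then the exponent is δ²μ/(2 + δ) = (651 − μ)² / (μ·(2 + δ)) = 45.460797.

45.461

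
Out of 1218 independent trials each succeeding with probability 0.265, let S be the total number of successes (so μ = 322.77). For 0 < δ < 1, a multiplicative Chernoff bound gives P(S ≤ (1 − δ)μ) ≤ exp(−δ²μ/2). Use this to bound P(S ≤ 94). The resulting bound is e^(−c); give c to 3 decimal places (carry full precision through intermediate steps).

81.073

Write 94 = (1 − δ)μ, so δ = 1 − 94/322.77 = 0.708771…
Then the exponent is δ²μ/2 = (μ − 94)²/(2μ) = 81.072765.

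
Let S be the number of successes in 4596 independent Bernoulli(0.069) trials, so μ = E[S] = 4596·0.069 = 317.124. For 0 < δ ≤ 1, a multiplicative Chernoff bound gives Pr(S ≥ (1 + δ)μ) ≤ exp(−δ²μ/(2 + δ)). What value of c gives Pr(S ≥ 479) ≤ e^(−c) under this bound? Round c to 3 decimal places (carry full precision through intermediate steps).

32.914

Write 479 = (1 + δ)μ, so δ = 479/317.124 − 1 = 0.5104502…
Then the exponent is δ²μ/(2 + δ) = (479 − μ)² / (μ·(2 + δ)) = 32.914269.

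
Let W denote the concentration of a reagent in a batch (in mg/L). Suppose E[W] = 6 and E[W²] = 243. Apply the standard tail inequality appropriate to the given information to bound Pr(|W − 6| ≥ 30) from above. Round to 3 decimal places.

0.230

The first two moments determine the variance, so Chebyshev's inequality is the sharpest standard bound available.
Var(W) = E[W²] − (E[W])² = 243 − 36 = 207.
Chebyshev's inequality: Pr(|W − μ| ≥ t) ≤ Var(W)/t² = 207/900 = 0.2300.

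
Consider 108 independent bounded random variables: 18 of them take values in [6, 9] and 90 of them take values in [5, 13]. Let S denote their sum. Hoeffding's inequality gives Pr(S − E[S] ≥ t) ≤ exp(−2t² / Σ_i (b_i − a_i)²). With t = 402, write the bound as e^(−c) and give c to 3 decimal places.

Σ(b_i − a_i)² = 18·3² + 90·8² = 5922.
c = 2t² / 5922 = 2·402² / 5922 = 54.5775.

54.578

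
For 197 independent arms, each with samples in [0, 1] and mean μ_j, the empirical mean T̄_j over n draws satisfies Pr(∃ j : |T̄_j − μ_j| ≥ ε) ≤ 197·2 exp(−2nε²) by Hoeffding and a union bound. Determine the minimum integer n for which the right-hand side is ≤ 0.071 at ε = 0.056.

1375

Need 2·197·exp(−2nε²) ≤ 0.071, i.e. exp(−2nε²) ≤ 0.071/394.
So 2nε² ≥ ln(394/0.071) = 8.621426.
Hence n ≥ 8.621426/(2·0.056²) = 1374.590.
The smallest integer n is 1375.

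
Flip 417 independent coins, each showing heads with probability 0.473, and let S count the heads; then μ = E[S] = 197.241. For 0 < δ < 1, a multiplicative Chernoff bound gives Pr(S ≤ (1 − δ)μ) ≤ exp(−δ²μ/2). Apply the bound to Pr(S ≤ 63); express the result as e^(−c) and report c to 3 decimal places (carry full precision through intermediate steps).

Write 63 = (1 − δ)μ, so δ = 1 − 63/197.241 = 0.6805938…
Then the exponent is δ²μ/2 = (μ − 63)²/(2μ) = 45.681796.

45.682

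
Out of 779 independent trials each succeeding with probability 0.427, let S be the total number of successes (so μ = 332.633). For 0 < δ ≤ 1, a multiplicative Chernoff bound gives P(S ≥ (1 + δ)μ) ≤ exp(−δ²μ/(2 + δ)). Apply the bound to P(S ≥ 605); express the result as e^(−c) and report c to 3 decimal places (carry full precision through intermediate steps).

79.118

Write 605 = (1 + δ)μ, so δ = 605/332.633 − 1 = 0.8188213…
Then the exponent is δ²μ/(2 + δ) = (605 − μ)² / (μ·(2 + δ)) = 79.118144.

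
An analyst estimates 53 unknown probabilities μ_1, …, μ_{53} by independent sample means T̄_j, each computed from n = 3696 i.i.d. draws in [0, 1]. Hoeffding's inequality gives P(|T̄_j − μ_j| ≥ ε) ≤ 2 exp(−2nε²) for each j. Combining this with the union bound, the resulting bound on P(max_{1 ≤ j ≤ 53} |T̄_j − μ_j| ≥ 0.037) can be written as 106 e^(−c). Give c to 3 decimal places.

Union bound over the 53 events: P(max_{1 ≤ j ≤ 53} |T̄_j − μ_j| ≥ 0.037) ≤ 53·2·exp(−2nε²) = 106 exp(−2·3696·0.037²).
So c = 2·3696·0.037² = 10.1196.

10.120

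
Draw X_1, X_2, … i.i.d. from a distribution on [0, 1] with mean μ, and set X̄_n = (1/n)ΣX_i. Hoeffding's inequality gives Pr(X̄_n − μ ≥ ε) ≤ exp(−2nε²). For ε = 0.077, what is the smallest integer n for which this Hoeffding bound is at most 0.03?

296

Require exp(−2nε²) ≤ 0.03, i.e. 2nε² ≥ ln(1/0.03) = 3.506558.
So n ≥ 3.506558 / (2·0.077²) = 295.712.
The smallest integer n is 296.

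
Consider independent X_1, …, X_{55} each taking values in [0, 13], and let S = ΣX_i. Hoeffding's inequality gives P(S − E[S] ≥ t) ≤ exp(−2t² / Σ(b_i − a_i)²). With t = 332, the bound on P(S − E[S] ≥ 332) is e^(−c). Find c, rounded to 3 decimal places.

Σ(b_i − a_i)² = 55·(13)² = 9295.
c = 2t²/9295 = 2·332²/9295 = 23.7168.

23.717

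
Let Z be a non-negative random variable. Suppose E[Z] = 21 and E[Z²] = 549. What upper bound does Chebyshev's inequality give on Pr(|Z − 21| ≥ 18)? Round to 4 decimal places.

0.3333

Var(Z) = E[Z²] − (E[Z])² = 549 − 441 = 108.
Chebyshev's inequality: Pr(|Z − μ| ≥ t) ≤ Var(Z)/t² = 108/324 = 0.3333.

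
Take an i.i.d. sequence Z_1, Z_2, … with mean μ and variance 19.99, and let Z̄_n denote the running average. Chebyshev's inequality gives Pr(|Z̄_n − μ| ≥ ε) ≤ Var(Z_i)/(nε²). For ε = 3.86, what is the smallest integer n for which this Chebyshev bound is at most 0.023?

59

Require 19.99/(n·3.86²) ≤ 0.023, i.e. n ≥ 19.99/(0.023·3.86²) = 58.332.
The smallest integer n is 59.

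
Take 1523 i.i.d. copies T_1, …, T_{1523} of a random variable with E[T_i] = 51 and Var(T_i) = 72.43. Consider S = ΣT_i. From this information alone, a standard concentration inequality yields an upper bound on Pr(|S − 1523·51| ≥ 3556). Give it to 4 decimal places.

With mean and variance of each term known, Chebyshev's inequality bounds the deviation of the sum (or sample mean).
Var(S) = n·Var(T_i) = 1523·72.43 = 110310.89.
Chebyshev: Pr(|S − 1523·51| ≥ 3556) ≤ Var(S)/3556² = 110310.89/12645136 = 0.0087.

0.0087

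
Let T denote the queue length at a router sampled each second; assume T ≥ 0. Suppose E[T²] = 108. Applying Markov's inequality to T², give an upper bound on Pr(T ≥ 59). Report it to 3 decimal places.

0.031

Since T ≥ 0, the event {T ≥ 59} is the same as {T² ≥ 3481}.
Markov's inequality applied to T² gives Pr(T² ≥ 3481) ≤ E[T²]/3481 = 108/3481 = 0.0310.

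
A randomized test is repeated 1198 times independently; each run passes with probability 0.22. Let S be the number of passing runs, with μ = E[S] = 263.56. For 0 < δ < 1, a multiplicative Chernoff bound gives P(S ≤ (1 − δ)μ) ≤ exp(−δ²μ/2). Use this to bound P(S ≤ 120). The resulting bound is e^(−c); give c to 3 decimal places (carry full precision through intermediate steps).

39.098

Write 120 = (1 − δ)μ, so δ = 1 − 120/263.56 = 0.5446957…
Then the exponent is δ²μ/2 = (μ − 120)²/(2μ) = 39.098258.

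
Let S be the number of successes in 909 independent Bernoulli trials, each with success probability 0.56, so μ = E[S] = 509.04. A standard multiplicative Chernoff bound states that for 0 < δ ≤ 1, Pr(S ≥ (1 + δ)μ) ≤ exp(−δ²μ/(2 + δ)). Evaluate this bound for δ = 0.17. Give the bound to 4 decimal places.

Exponent = δ²μ/(2 + δ) = 0.17²·509.04/2.17 = 6.7794.
Bound = exp(−6.7794) = 0.00114.

0.0011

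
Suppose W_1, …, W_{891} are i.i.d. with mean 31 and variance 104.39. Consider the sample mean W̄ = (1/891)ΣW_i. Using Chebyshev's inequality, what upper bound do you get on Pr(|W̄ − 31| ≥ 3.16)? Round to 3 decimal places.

Var(W̄) = Var(W_i)/n = 104.39/891 = 0.11716.
Chebyshev: Pr(|W̄ − 31| ≥ 3.16) ≤ Var(W̄)/(3.16)² = 104.39/(891·3.16²) = 0.0117.

0.012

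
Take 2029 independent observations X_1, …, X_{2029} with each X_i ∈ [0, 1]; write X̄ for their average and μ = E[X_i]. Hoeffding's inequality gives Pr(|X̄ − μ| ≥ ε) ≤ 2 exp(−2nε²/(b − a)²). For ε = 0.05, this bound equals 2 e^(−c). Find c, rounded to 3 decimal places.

10.145

c = 2nε²/(b − a)² = 2·2029·0.05² / 1² = 10.1450.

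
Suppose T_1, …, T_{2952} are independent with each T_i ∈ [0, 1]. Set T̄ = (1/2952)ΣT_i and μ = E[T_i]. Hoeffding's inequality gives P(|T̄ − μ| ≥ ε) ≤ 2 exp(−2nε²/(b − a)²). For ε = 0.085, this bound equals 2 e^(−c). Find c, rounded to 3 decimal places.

42.656

c = 2nε²/(b − a)² = 2·2952·0.085² / 1² = 42.6564.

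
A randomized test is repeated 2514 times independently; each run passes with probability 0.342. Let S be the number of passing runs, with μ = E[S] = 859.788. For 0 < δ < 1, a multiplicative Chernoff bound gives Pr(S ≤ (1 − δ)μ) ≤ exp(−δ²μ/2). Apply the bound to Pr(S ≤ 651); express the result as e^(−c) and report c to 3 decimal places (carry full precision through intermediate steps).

25.351

Write 651 = (1 − δ)μ, so δ = 1 − 651/859.788 = 0.2428366…
Then the exponent is δ²μ/2 = (μ − 651)²/(2μ) = 25.350685.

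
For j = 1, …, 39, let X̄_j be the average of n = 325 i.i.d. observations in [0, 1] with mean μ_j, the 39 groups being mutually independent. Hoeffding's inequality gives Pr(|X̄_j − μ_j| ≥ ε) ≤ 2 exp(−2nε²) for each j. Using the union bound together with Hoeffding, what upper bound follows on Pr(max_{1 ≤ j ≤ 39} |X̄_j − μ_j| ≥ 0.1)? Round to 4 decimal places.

Per-experiment Hoeffding bound: 2·exp(−2·325·0.1²) = 2·exp(−6.50000) = 0.0030069.
Union bound over 39 events: 39·0.0030069 = 0.11727.

0.1173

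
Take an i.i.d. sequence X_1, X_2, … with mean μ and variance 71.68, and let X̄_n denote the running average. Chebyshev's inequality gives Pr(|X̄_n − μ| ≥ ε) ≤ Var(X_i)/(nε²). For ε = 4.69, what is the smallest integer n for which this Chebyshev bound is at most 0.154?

22

Require 71.68/(n·4.69²) ≤ 0.154, i.e. n ≥ 71.68/(0.154·4.69²) = 21.161.
The smallest integer n is 22.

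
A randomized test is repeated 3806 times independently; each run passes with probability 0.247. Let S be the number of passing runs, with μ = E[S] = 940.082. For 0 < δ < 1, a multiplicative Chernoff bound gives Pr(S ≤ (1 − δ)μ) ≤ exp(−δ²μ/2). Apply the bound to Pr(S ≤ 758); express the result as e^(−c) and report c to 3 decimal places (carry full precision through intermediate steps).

17.633

Write 758 = (1 − δ)μ, so δ = 1 − 758/940.082 = 0.1936874…
Then the exponent is δ²μ/2 = (μ − 758)²/(2μ) = 17.633491.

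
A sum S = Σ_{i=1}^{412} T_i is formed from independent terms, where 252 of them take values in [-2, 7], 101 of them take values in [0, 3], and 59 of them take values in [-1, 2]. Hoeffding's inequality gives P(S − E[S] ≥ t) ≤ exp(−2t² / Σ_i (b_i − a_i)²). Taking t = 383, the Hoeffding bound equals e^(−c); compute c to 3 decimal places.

Σ(b_i − a_i)² = 252·9² + 101·3² + 59·3² = 21852.
c = 2t² / 21852 = 2·383² / 21852 = 13.4257.

13.426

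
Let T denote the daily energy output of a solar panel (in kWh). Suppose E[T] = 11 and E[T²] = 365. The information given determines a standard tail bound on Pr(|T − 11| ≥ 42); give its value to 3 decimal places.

0.138

The first two moments determine the variance, so Chebyshev's inequality is the sharpest standard bound available.
Var(T) = E[T²] − (E[T])² = 365 − 121 = 244.
Chebyshev's inequality: Pr(|T − μ| ≥ t) ≤ Var(T)/t² = 244/1764 = 0.1383.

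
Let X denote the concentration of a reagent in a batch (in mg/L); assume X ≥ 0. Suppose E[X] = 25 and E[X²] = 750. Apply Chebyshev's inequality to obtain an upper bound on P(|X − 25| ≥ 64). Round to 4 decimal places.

Var(X) = E[X²] − (E[X])² = 750 − 625 = 125.
Chebyshev's inequality: P(|X − μ| ≥ t) ≤ Var(X)/t² = 125/4096 = 0.0305.

0.0305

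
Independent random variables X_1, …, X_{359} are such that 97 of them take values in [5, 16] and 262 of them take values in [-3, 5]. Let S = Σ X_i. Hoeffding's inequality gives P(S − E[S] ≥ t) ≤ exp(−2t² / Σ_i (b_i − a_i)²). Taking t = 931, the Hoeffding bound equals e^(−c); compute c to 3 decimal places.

60.815

Σ(b_i − a_i)² = 97·11² + 262·8² = 28505.
c = 2t² / 28505 = 2·931² / 28505 = 60.8147.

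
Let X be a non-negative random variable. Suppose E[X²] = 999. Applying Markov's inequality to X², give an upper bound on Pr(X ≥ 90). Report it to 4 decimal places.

Since X ≥ 0, the event {X ≥ 90} is the same as {X² ≥ 8100}.
Markov's inequality applied to X² gives Pr(X² ≥ 8100) ≤ E[X²]/8100 = 999/8100 = 0.1233.

0.1233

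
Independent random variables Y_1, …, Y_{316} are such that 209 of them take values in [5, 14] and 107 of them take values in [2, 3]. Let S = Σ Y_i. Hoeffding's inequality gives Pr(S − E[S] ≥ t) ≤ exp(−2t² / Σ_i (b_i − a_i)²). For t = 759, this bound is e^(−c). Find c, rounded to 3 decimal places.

Σ(b_i − a_i)² = 209·9² + 107·1² = 17036.
c = 2t² / 17036 = 2·759² / 17036 = 67.6310.

67.631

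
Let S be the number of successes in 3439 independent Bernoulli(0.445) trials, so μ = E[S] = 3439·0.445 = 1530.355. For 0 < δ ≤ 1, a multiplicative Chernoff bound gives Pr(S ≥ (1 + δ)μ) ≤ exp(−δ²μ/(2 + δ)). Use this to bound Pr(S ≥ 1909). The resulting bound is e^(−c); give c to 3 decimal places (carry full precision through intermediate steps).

Write 1909 = (1 + δ)μ, so δ = 1909/1530.355 − 1 = 0.247423…
Then the exponent is δ²μ/(2 + δ) = (1909 − μ)² / (μ·(2 + δ)) = 41.685734.

41.686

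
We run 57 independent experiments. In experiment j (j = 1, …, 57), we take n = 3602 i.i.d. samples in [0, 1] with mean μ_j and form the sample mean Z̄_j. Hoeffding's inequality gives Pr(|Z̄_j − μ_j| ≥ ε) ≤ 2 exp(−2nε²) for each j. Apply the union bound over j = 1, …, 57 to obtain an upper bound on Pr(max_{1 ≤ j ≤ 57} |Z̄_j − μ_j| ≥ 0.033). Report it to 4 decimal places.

0.0446

Per-experiment Hoeffding bound: 2·exp(−2·3602·0.033²) = 2·exp(−7.84516) = 0.00078329.
Union bound over 57 events: 57·0.00078329 = 0.04465.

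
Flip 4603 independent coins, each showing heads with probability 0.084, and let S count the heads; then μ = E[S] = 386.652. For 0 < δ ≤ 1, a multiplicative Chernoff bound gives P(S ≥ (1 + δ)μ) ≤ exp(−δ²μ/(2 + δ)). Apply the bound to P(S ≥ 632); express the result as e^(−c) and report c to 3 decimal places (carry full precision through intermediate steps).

Write 632 = (1 + δ)μ, so δ = 632/386.652 − 1 = 0.6345448…
Then the exponent is δ²μ/(2 + δ) = (632 − μ)² / (μ·(2 + δ)) = 59.093430.

59.093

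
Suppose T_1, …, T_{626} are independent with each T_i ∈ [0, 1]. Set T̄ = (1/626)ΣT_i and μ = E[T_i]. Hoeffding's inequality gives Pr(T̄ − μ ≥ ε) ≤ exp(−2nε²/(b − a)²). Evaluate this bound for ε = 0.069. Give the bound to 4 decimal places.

Exponent: 2nε²/(b − a)² = 2·626·0.069² / 1² = 5.96077.
Bound = exp(−5.96077) = 0.00258.

0.0026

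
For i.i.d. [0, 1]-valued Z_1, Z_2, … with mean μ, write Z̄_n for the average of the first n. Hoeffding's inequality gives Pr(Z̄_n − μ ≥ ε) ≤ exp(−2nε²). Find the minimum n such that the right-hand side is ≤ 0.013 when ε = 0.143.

107

Require exp(−2nε²) ≤ 0.013, i.e. 2nε² ≥ ln(1/0.013) = 4.342806.
So n ≥ 4.342806 / (2·0.143²) = 106.186.
The smallest integer n is 107.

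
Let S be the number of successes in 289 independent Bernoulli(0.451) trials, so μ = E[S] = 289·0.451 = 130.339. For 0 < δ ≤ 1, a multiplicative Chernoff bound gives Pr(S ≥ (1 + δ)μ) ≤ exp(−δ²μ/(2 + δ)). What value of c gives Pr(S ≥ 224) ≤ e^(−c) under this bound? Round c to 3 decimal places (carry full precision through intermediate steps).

Write 224 = (1 + δ)μ, so δ = 224/130.339 − 1 = 0.7185954…
Then the exponent is δ²μ/(2 + δ) = (224 − μ)² / (μ·(2 + δ)) = 24.757035.

24.757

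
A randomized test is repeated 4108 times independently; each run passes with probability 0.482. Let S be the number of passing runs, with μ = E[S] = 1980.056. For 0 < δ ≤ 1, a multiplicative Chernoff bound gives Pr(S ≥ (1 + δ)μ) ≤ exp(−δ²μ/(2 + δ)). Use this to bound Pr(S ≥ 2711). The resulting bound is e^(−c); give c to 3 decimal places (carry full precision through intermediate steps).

113.893

Write 2711 = (1 + δ)μ, so δ = 2711/1980.056 − 1 = 0.3691532…
Then the exponent is δ²μ/(2 + δ) = (2711 − μ)² / (μ·(2 + δ)) = 113.893147.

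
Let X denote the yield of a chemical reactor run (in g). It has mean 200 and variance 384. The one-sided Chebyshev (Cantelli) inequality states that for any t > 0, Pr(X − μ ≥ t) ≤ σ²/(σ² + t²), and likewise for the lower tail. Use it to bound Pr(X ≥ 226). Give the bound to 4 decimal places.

Here σ² = 384 and t = 26, so σ² + t² = 1060.
Cantelli's bound: 384/1060 = 0.3623.

0.3623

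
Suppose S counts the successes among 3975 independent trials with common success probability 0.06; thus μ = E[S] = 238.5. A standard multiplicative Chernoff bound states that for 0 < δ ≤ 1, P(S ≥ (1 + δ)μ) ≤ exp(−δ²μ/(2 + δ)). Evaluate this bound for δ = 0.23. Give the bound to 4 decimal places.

Exponent = δ²μ/(2 + δ) = 0.23²·238.5/2.23 = 5.6577.
Bound = exp(−5.6577) = 0.00349.

0.0035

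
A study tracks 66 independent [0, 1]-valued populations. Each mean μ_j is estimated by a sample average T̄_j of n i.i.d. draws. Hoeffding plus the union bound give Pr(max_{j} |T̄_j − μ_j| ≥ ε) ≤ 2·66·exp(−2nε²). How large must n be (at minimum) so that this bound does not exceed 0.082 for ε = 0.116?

Need 2·66·exp(−2nε²) ≤ 0.082, i.e. exp(−2nε²) ≤ 0.082/132.
So 2nε² ≥ ln(132/0.082) = 7.383838.
Hence n ≥ 7.383838/(2·0.116²) = 274.370.
The smallest integer n is 275.

275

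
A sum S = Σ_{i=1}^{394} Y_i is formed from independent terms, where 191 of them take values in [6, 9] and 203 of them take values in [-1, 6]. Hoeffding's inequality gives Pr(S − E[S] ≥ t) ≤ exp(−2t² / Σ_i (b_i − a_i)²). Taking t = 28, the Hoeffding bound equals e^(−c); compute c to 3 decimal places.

0.134

Σ(b_i − a_i)² = 191·3² + 203·7² = 11666.
c = 2t² / 11666 = 2·28² / 11666 = 0.1344.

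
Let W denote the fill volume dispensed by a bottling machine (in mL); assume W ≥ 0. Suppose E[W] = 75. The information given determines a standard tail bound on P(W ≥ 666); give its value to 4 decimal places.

Only the mean of a non-negative variable is known, so Markov's inequality is the applicable tail bound.
Markov's inequality: for a non-negative random variable, P(W ≥ a) ≤ E[W]/a.
Here E[W] = 75 and a = 666, so the bound is 75/666 = 0.1126.

0.1126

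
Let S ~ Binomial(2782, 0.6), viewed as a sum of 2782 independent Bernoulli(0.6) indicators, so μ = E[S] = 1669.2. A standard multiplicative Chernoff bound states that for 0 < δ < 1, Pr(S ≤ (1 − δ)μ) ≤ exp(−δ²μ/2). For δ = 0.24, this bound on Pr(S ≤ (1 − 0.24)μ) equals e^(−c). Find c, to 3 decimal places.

c = δ²μ/2 = 0.24²·1669.2/2 = 48.0730.

48.073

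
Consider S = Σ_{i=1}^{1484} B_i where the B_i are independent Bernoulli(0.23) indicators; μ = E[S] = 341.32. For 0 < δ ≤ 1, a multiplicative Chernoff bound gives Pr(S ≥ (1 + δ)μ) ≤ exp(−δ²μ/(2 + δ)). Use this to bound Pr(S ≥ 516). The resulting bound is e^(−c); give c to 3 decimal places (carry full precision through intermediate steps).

35.591

Write 516 = (1 + δ)μ, so δ = 516/341.32 − 1 = 0.5117778…
Then the exponent is δ²μ/(2 + δ) = (516 − μ)² / (μ·(2 + δ)) = 35.591264.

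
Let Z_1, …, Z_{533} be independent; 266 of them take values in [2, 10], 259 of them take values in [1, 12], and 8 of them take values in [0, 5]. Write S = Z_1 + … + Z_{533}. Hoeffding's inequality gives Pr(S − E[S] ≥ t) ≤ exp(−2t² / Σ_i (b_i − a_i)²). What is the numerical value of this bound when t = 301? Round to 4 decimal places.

Σ(b_i − a_i)² = 266·8² + 259·11² + 8·5² = 48563.
Exponent = 2·301² / 48563 = 3.73128.
Bound = exp(−3.73128) = 0.02396.

0.0240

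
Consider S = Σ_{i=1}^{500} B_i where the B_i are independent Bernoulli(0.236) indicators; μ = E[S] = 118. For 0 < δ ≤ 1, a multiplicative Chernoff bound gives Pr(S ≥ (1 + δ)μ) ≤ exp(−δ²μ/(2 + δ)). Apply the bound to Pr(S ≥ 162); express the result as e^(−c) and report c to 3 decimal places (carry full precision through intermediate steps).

Write 162 = (1 + δ)μ, so δ = 162/118 − 1 = 0.3728814…
Then the exponent is δ²μ/(2 + δ) = (162 − μ)² / (μ·(2 + δ)) = 6.914286.

6.914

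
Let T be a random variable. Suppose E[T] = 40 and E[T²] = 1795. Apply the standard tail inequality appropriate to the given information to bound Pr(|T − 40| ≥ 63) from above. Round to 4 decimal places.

0.0491

The first two moments determine the variance, so Chebyshev's inequality is the sharpest standard bound available.
Var(T) = E[T²] − (E[T])² = 1795 − 1600 = 195.
Chebyshev's inequality: Pr(|T − μ| ≥ t) ≤ Var(T)/t² = 195/3969 = 0.0491.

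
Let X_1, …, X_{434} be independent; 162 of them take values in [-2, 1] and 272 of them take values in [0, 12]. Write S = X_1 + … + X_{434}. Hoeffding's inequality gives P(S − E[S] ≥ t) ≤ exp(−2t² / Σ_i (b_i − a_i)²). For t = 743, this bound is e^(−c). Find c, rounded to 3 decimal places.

Σ(b_i − a_i)² = 162·3² + 272·12² = 40626.
c = 2t² / 40626 = 2·743² / 40626 = 27.1771.

27.177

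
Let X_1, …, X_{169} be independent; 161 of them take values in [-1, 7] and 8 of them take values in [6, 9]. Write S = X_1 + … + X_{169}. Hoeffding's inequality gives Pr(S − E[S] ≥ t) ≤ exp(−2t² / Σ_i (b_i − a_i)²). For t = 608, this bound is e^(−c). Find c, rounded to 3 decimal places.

Σ(b_i − a_i)² = 161·8² + 8·3² = 10376.
c = 2t² / 10376 = 2·608² / 10376 = 71.2537.

71.254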